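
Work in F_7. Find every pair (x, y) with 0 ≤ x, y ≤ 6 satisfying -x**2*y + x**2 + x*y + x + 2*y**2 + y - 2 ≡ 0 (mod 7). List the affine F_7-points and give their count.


Affine F_7-points: {(1, 0), (1, 3), (2, 5), (2, 6), (3, 1), (3, 5), (5, 0), (5, 6)}; count = 8.

For each of the 49 pairs (x, y) ∈ F_7², evaluate f(x, y) mod 7. Record the zeros.
  x = 0: [0↦5, 1↦1, 2↦1, 3↦5, 4↦6, 5↦4, 6↦6]  zeros at y ∈ ∅
  x = 1: [0↦0, 1↦3, 2↦3, 3↦0, 4↦1, 5↦6, 6↦1]  zeros at y ∈ {0, 3}
  x = 2: [0↦4, 1↦5, 2↦3, 3↦5, 4↦4, 5↦0, 6↦0]  zeros at y ∈ {5, 6}
  x = 3: [0↦3, 1↦0, 2↦1, 3↦6, 4↦1, 5↦0, 6↦3]  zeros at y ∈ {1, 5}
  x = 4: [0↦4, 1↦2, 2↦4, 3↦3, 4↦6, 5↦6, 6↦3]  zeros at y ∈ ∅
  x = 5: [0↦0, 1↦4, 2↦5, 3↦3, 4↦5, 5↦4, 6↦0]  zeros at y ∈ {0, 6}
  x = 6: [0↦5, 1↦6, 2↦4, 3↦6, 4↦5, 5↦1, 6↦1]  zeros at y ∈ ∅
Collecting zeros: affine points = {(1, 0), (1, 3), (2, 5), (2, 6), (3, 1), (3, 5), (5, 0), (5, 6)}.
Total count |C(F_7)_aff| = 8.


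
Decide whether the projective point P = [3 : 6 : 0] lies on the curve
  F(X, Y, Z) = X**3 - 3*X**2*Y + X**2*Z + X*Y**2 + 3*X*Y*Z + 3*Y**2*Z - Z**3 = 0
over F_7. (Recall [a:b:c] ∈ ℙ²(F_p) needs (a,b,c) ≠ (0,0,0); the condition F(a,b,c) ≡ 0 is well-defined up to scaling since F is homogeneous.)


F(3,6,0) ≡ 1 (mod 7); P is NOT on the curve.

Evaluate F(3, 6, 0) term-by-term (mod 7).
  X**3 ↦ 1·27·1·1 = 27
  -3*X**2*Y ↦ -3·9·6·1 = -162
  X**2*Z ↦ 1·9·1·0 = 0
  X*Y**2 ↦ 1·3·36·1 = 108
  3*X*Y*Z ↦ 3·3·6·0 = 0
  3*Y**2*Z ↦ 3·1·36·0 = 0
  -Z**3 ↦ -1·1·1·0 = 0
Sum: F(3, 6, 0) = (27) + (-162) + (0) + (108) + (0) + (0) + (0) = -27.
Reducing mod 7: -27 ≡ 1 (mod 7).
Since F(a, b, c) ≡ 1 ≠ 0 (mod 7), P does NOT lie on the curve.


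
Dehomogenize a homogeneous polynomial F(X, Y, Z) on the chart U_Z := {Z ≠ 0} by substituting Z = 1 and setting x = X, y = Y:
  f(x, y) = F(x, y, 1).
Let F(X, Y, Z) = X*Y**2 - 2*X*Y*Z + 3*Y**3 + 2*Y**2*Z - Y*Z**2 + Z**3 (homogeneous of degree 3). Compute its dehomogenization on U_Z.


f(x, y) = x*y**2 - 2*x*y + 3*y**3 + 2*y**2 - y + 1

On U_Z we set Z = 1. Each monomial c·X^i·Y^j·Z^k in F becomes c·x^i·y^j·1^k = c·x^i·y^j.
Substituting Z = 1: F(X, Y, 1) = x*y**2 - 2*x*y + 3*y**3 + 2*y**2 - y + 1.
Note: deg(f) ≤ deg(F) = 3; strict inequality happens when F is divisible by Z (lost terms).


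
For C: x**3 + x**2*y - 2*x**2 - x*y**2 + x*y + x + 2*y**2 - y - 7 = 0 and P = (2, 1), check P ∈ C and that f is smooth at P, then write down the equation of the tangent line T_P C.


Tangent line at P: 9*x + 5*y - 23 = 0.

Step 1: f(2, 1) = 0, so P lies on C.
Step 2: partial derivatives
  f_x(x, y) = 3*x**2 + 2*x*y - 4*x - y**2 + y + 1, f_y(x, y) = x**2 - 2*x*y + x + 4*y - 1.
  f_x(P) = 9, f_y(P) = 5 (gradient nonzero, so P is smooth).
Step 3: tangent line at P: 9·(x − 2) + 5·(y − 1) = 0.
Expanding: 9*x + 5*y - 23 = 0.


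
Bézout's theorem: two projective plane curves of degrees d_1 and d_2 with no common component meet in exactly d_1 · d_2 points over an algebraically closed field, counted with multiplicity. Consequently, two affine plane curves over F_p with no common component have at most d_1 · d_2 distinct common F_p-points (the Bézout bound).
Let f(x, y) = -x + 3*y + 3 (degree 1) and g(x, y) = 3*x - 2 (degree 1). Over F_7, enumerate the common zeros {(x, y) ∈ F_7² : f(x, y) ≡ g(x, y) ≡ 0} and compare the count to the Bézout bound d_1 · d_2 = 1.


Common zeros: {(3, 0)}; count = 1; Bézout bound = 1.

deg(f) = 1, deg(g) = 1, so Bézout bound = 1.
Scan x ∈ F_7. For each x, list the y ∈ F_7 with f(x, y) ≡ 0 and those with g(x, y) ≡ 0 (mod 7); the common zeros in that column are the intersection.
  x = 0: f ≡ 0 at y ∈ {6}; g ≡ 0 at y ∈ ∅; common: ∅.
  x = 1: f ≡ 0 at y ∈ {4}; g ≡ 0 at y ∈ ∅; common: ∅.
  x = 2: f ≡ 0 at y ∈ {2}; g ≡ 0 at y ∈ ∅; common: ∅.
  x = 3: f ≡ 0 at y ∈ {0}; g ≡ 0 at y ∈ {0, 1, 2, 3, 4, 5, 6}; common: {0}.
  x = 4: f ≡ 0 at y ∈ {5}; g ≡ 0 at y ∈ ∅; common: ∅.
  x = 5: f ≡ 0 at y ∈ {3}; g ≡ 0 at y ∈ ∅; common: ∅.
  x = 6: f ≡ 0 at y ∈ {1}; g ≡ 0 at y ∈ ∅; common: ∅.
Collecting: common zeros = {(3, 0)}, so the count is 1.
Comparison with the Bézout bound: 1 ≤ 1 = deg(f)·deg(g), as expected for curves with no common component (the bound is attained).


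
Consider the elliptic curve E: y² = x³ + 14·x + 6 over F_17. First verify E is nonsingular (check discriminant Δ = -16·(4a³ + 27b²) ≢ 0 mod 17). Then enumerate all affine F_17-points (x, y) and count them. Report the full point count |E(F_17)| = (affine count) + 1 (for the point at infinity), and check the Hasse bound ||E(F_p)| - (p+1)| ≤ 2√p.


Affine points = {(1, 2), (1, 15), (2, 5), (2, 12), (6, 0), (8, 1), (8, 16), (12, 7), (12, 10), (15, 2), (15, 15), (16, 5), (16, 12)}; affine count = 13; |E(F_17)| = 14.

Discriminant check: Δ ∝ 4a³ + 27b² = 4·14³ + 27·6² = 4·2744 + 27·36 ≡ 14 (mod 17). Nonzero ⇒ E is nonsingular.
For each x ∈ F_17, compute rhs = x³ + 14·x + 6 mod 17, then count y ∈ F_17 with y² ≡ rhs.
  x = 0: rhs = 6, matching y values: none (0 points).
  x = 1: rhs = 4, matching y values: 2, 15 (2 points).
  x = 2: rhs = 8, matching y values: 5, 12 (2 points).
  x = 3: rhs = 7, matching y values: none (0 points).
  x = 4: rhs = 7, matching y values: none (0 points).
  x = 5: rhs = 14, matching y values: none (0 points).
  x = 6: rhs = 0, matching y values: 0 (1 points).
  x = 7: rhs = 5, matching y values: none (0 points).
  x = 8: rhs = 1, matching y values: 1, 16 (2 points).
  x = 9: rhs = 11, matching y values: none (0 points).
  x = 10: rhs = 7, matching y values: none (0 points).
  x = 11: rhs = 12, matching y values: none (0 points).
  x = 12: rhs = 15, matching y values: 7, 10 (2 points).
  x = 13: rhs = 5, matching y values: none (0 points).
  x = 14: rhs = 5, matching y values: none (0 points).
  x = 15: rhs = 4, matching y values: 2, 15 (2 points).
  x = 16: rhs = 8, matching y values: 5, 12 (2 points).
Total affine count: 13.
Full point count |E(F_17)| = 13 + 1 = 14.
Hasse bound: |14 − (17+1)| = |-4| = 4 ≤ 2√17 ≈ 8.2462 ✓.


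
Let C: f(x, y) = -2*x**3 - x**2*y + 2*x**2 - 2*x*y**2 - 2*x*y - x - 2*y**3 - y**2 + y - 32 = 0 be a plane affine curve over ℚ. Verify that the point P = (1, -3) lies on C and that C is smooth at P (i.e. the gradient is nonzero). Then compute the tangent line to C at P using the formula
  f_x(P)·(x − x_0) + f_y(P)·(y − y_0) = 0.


Tangent line at P: -9*x - 38*y - 105 = 0.

Step 1: f(1, -3) = 0, so P lies on C.
Step 2: partial derivatives
  f_x(x, y) = -6*x**2 - 2*x*y + 4*x - 2*y**2 - 2*y - 1, f_y(x, y) = -x**2 - 4*x*y - 2*x - 6*y**2 - 2*y + 1.
  f_x(P) = -9, f_y(P) = -38 (gradient nonzero, so P is smooth).
Step 3: tangent line at P: -9·(x − 1) + -38·(y − -3) = 0.
Expanding: -9*x - 38*y - 105 = 0.


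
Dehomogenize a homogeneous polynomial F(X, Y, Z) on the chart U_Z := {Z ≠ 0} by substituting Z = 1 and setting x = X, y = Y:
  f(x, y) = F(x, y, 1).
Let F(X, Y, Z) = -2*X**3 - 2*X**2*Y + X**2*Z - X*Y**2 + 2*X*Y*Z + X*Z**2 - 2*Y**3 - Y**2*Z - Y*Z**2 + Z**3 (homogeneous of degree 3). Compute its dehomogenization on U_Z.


f(x, y) = -2*x**3 - 2*x**2*y + x**2 - x*y**2 + 2*x*y + x - 2*y**3 - y**2 - y + 1

On U_Z we set Z = 1. Each monomial c·X^i·Y^j·Z^k in F becomes c·x^i·y^j·1^k = c·x^i·y^j.
Substituting Z = 1: F(X, Y, 1) = -2*x**3 - 2*x**2*y + x**2 - x*y**2 + 2*x*y + x - 2*y**3 - y**2 - y + 1.
Note: deg(f) ≤ deg(F) = 3; strict inequality happens when F is divisible by Z (lost terms).


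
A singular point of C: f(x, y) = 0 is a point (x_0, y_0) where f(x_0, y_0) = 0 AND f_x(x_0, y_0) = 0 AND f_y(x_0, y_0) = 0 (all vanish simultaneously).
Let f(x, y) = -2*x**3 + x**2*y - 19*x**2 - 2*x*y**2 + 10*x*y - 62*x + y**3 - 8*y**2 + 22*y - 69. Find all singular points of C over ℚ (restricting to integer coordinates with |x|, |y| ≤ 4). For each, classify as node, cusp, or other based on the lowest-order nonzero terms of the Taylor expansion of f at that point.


Singular points: {(-3, 1)}; classification: cusp.

Compute partial derivatives:
  f_x = -6*x**2 + 2*x*y - 38*x - 2*y**2 + 10*y - 62.
  f_y = x**2 - 4*x*y + 10*x + 3*y**2 - 16*y + 22.
Scan x_0 ∈ {−4, ..., 4}. For each x_0, f_y(x_0, y) is a polynomial in y; find its integer roots y ∈ {−4, ..., 4}, then test f_x and f at those candidates.
  x = -4: f_y(-4, y) = 3*y**2 - 2; no integer root y with |y| ≤ 4.
  x = -3: f_y(-3, y) = 3*y**2 - 4*y + 1; vanishes at y ∈ {1}. (-3, 1): f_x = 0, f = 0 — SINGULAR.
  x = -2: f_y(-2, y) = 3*y**2 - 8*y + 6; no integer root y with |y| ≤ 4.
  x = -1: f_y(-1, y) = 3*y**2 - 12*y + 13; no integer root y with |y| ≤ 4.
  x = 0: f_y(0, y) = 3*y**2 - 16*y + 22; no integer root y with |y| ≤ 4.
  x = 1: f_y(1, y) = 3*y**2 - 20*y + 33; vanishes at y ∈ {3}. (1, 3): f_x = -88 ≠ 0.
  x = 2: f_y(2, y) = 3*y**2 - 24*y + 46; no integer root y with |y| ≤ 4.
  x = 3: f_y(3, y) = 3*y**2 - 28*y + 61; no integer root y with |y| ≤ 4.
  x = 4: f_y(4, y) = 3*y**2 - 32*y + 78; no integer root y with |y| ≤ 4.
Only singular point on the grid: (-3, 1).
Classify: substitute x = -3 + u, y = 1 + v and expand: f = -2*u**3 + u**2*v - 2*u*v**2 + v**3 + v**2.
No constant or linear terms (consistent with a singular point). Quadratic part: v**2. Cubic part: -2*u**3 + u**2*v - 2*u*v**2 + v**3.
The quadratic part v**2 is a perfect square, so there is a single (double) tangent line v = 0, i.e. y = 1. Restricting the cubic part to that line (v = 0) leaves -2*u**3 ≠ 0, so f is not divisible by v and the branch is v² ≈ 2*u**3 to lowest order — this is a cusp.
Classification: cusp.


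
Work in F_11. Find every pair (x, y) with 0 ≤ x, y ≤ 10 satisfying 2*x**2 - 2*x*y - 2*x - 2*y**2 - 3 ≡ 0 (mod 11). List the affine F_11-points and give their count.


Affine F_11-points: {(0, 2), (0, 9), (3, 2), (3, 6), (4, 1), (4, 6), (5, 3), (9, 1), (10, 3), (10, 9)}; count = 10.

For each of the 121 pairs (x, y) ∈ F_11², evaluate f(x, y) mod 11. Record the zeros.
  x = 0: [0↦8, 1↦6, 2↦0, 3↦1, 4↦9, 5↦2, 6↦2, 7↦9, 8↦1, 9↦0, 10↦6]  zeros at y ∈ {2, 9}
  x = 1: [0↦8, 1↦4, 2↦7, 3↦6, 4↦1, 5↦3, 6↦1, 7↦6, 8↦7, 9↦4, 10↦8]  zeros at y ∈ ∅
  x = 2: [0↦1, 1↦6, 2↦7, 3↦4, 4↦8, 5↦8, 6↦4, 7↦7, 8↦6, 9↦1, 10↦3]  zeros at y ∈ ∅
  x = 3: [0↦9, 1↦1, 2↦0, 3↦6, 4↦8, 5↦6, 6↦0, 7↦1, 8↦9, 9↦2, 10↦2]  zeros at y ∈ {2, 6}
  x = 4: [0↦10, 1↦0, 2↦8, 3↦1, 4↦1, 5↦8, 6↦0, 7↦10, 8↦5, 9↦7, 10↦5]  zeros at y ∈ {1, 6}
  x = 5: [0↦4, 1↦3, 2↦9, 3↦0, 4↦9, 5↦3, 6↦4, 7↦1, 8↦5, 9↦5, 10↦1]  zeros at y ∈ {3}
  x = 6: [0↦2, 1↦10, 2↦3, 3↦3, 4↦10, 5↦2, 6↦1, 7↦7, 8↦9, 9↦7, 10↦1]  zeros at y ∈ ∅
  x = 7: [0↦4, 1↦10, 2↦1, 3↦10, 4↦4, 5↦5, 6↦2, 7↦6, 8↦6, 9↦2, 10↦5]  zeros at y ∈ ∅
  x = 8: [0↦10, 1↦3, 2↦3, 3↦10, 4↦2, 5↦1, 6↦7, 7↦9, 8↦7, 9↦1, 10↦2]  zeros at y ∈ ∅
  x = 9: [0↦9, 1↦0, 2↦9, 3↦3, 4↦4, 5↦1, 6↦5, 7↦5, 8↦1, 9↦4, 10↦3]  zeros at y ∈ {1}
  x = 10: [0↦1, 1↦1, 2↦8, 3↦0, 4↦10, 5↦5, 6↦7, 7↦5, 8↦10, 9↦0, 10↦8]  zeros at y ∈ {3, 9}
Collecting zeros: affine points = {(0, 2), (0, 9), (3, 2), (3, 6), (4, 1), (4, 6), (5, 3), (9, 1), (10, 3), (10, 9)}.
Total count |C(F_11)_aff| = 10.


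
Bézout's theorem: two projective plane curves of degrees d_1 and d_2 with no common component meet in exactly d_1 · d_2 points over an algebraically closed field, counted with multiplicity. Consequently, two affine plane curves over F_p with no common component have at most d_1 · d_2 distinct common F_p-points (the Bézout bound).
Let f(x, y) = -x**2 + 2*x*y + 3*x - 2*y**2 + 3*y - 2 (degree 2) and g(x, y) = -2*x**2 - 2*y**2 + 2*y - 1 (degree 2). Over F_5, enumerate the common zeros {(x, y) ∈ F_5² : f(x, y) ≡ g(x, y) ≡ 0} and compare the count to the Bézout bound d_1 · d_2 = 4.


Common zeros: ∅; count = 0; Bézout bound = 4.

deg(f) = 2, deg(g) = 2, so Bézout bound = 4.
Scan x ∈ F_5. For each x, list the y ∈ F_5 with f(x, y) ≡ 0 and those with g(x, y) ≡ 0 (mod 5); the common zeros in that column are the intersection.
  x = 0: f ≡ 0 at y ∈ ∅; g ≡ 0 at y ∈ {2, 4}; common: ∅.
  x = 1: f ≡ 0 at y ∈ {0}; g ≡ 0 at y ∈ {3}; common: ∅.
  x = 2: f ≡ 0 at y ∈ {0, 1}; g ≡ 0 at y ∈ ∅; common: ∅.
  x = 3: f ≡ 0 at y ∈ {1}; g ≡ 0 at y ∈ ∅; common: ∅.
  x = 4: f ≡ 0 at y ∈ ∅; g ≡ 0 at y ∈ {3}; common: ∅.
Collecting: common zeros = ∅, so the count is 0.
Comparison with the Bézout bound: 0 ≤ 4 = deg(f)·deg(g), as expected for curves with no common component (the affine F_5-count falls short of the bound because intersections may lie at infinity, over extension fields, or carry multiplicity).


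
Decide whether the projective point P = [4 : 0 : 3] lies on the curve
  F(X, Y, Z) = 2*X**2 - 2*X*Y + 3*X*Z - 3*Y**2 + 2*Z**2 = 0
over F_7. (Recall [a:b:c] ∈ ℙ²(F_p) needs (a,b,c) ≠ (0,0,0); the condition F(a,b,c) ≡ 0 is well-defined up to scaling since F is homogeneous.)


F(4,0,3) ≡ 2 (mod 7); P is NOT on the curve.

Evaluate F(4, 0, 3) term-by-term (mod 7).
  2*X**2 ↦ 2·16·1·1 = 32
  -2*X*Y ↦ -2·4·0·1 = 0
  3*X*Z ↦ 3·4·1·3 = 36
  -3*Y**2 ↦ -3·1·0·1 = 0
  2*Z**2 ↦ 2·1·1·9 = 18
Sum: F(4, 0, 3) = (32) + (0) + (36) + (0) + (18) = 86.
Reducing mod 7: 86 ≡ 2 (mod 7).
Since F(a, b, c) ≡ 2 ≠ 0 (mod 7), P does NOT lie on the curve.


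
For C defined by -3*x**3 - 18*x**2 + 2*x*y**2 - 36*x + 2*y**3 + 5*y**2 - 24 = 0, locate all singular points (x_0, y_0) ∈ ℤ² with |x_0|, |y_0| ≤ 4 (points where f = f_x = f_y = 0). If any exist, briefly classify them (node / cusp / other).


Singular points: {(-2, 0)}; classification: cusp.

Compute partial derivatives:
  f_x = -9*x**2 - 36*x + 2*y**2 - 36.
  f_y = 4*x*y + 6*y**2 + 10*y.
Scan x_0 ∈ {−4, ..., 4}. For each x_0, f_y(x_0, y) is a polynomial in y; find its integer roots y ∈ {−4, ..., 4}, then test f_x and f at those candidates.
  x = -4: f_y(-4, y) = 6*y**2 - 6*y; vanishes at y ∈ {0, 1}. (-4, 0): f_x = -36 ≠ 0; (-4, 1): f_x = -34 ≠ 0.
  x = -3: f_y(-3, y) = 6*y**2 - 2*y; vanishes at y ∈ {0}. (-3, 0): f_x = -9 ≠ 0.
  x = -2: f_y(-2, y) = 6*y**2 + 2*y; vanishes at y ∈ {0}. (-2, 0): f_x = 0, f = 0 — SINGULAR.
  x = -1: f_y(-1, y) = 6*y**2 + 6*y; vanishes at y ∈ {-1, 0}. (-1, -1): f_x = -7 ≠ 0; (-1, 0): f_x = -9 ≠ 0.
  x = 0: f_y(0, y) = 6*y**2 + 10*y; vanishes at y ∈ {0}. (0, 0): f_x = -36 ≠ 0.
  x = 1: f_y(1, y) = 6*y**2 + 14*y; vanishes at y ∈ {0}. (1, 0): f_x = -81 ≠ 0.
  x = 2: f_y(2, y) = 6*y**2 + 18*y; vanishes at y ∈ {-3, 0}. (2, -3): f_x = -126 ≠ 0; (2, 0): f_x = -144 ≠ 0.
  x = 3: f_y(3, y) = 6*y**2 + 22*y; vanishes at y ∈ {0}. (3, 0): f_x = -225 ≠ 0.
  x = 4: f_y(4, y) = 6*y**2 + 26*y; vanishes at y ∈ {0}. (4, 0): f_x = -324 ≠ 0.
Only singular point on the grid: (-2, 0).
Classify: substitute x = -2 + u, y = 0 + v and expand: f = -3*u**3 + 2*u*v**2 + 2*v**3 + v**2.
No constant or linear terms (consistent with a singular point). Quadratic part: v**2. Cubic part: -3*u**3 + 2*u*v**2 + 2*v**3.
The quadratic part v**2 is a perfect square, so there is a single (double) tangent line v = 0, i.e. y = 0. Restricting the cubic part to that line (v = 0) leaves -3*u**3 ≠ 0, so f is not divisible by v and the branch is v² ≈ 3*u**3 to lowest order — this is a cusp.
Classification: cusp.


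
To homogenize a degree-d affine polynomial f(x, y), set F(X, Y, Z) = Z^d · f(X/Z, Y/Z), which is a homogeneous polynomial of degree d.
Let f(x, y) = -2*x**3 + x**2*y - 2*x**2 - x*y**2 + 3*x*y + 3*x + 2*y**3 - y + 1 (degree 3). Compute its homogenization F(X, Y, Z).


F(X, Y, Z) = -2*X**3 + X**2*Y - 2*X**2*Z - X*Y**2 + 3*X*Y*Z + 3*X*Z**2 + 2*Y**3 - Y*Z**2 + Z**3

deg(f) = 3.
Substitute x = X/Z, y = Y/Z into f, then multiply by Z^3.
  monomial -2·x^3·y^0 ↦ -2·X^3·Y^0·Z^0.
  monomial 1·x^2·y^1 ↦ 1·X^2·Y^1·Z^0.
  monomial -2·x^2·y^0 ↦ -2·X^2·Y^0·Z^1.
  monomial -1·x^1·y^2 ↦ -1·X^1·Y^2·Z^0.
  monomial 3·x^1·y^1 ↦ 3·X^1·Y^1·Z^1.
  monomial 3·x^1·y^0 ↦ 3·X^1·Y^0·Z^2.
  monomial 2·x^0·y^3 ↦ 2·X^0·Y^3·Z^0.
  monomial -1·x^0·y^1 ↦ -1·X^0·Y^1·Z^2.
  monomial 1·x^0·y^0 ↦ 1·X^0·Y^0·Z^3.
Collecting: F(X, Y, Z) = -2*X**3 + X**2*Y - 2*X**2*Z - X*Y**2 + 3*X*Y*Z + 3*X*Z**2 + 2*Y**3 - Y*Z**2 + Z**3.


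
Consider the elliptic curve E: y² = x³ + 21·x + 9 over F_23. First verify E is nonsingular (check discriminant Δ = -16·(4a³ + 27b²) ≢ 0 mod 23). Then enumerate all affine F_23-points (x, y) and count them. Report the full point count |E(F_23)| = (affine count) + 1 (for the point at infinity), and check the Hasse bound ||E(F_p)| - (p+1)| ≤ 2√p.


Affine points = {(0, 3), (0, 20), (1, 10), (1, 13), (2, 6), (2, 17), (5, 3), (5, 20), (6, 11), (6, 12), (7, 4), (7, 19), (10, 0), (13, 8), (13, 15), (16, 5), (16, 18), (17, 9), (17, 14), (18, 3), (18, 20)}; affine count = 21; |E(F_23)| = 22.

Discriminant check: Δ ∝ 4a³ + 27b² = 4·21³ + 27·9² = 4·9261 + 27·81 ≡ 16 (mod 23). Nonzero ⇒ E is nonsingular.
For each x ∈ F_23, compute rhs = x³ + 21·x + 9 mod 23, then count y ∈ F_23 with y² ≡ rhs.
  x = 0: rhs = 9, matching y values: 3, 20 (2 points).
  x = 1: rhs = 8, matching y values: 10, 13 (2 points).
  x = 2: rhs = 13, matching y values: 6, 17 (2 points).
  x = 3: rhs = 7, matching y values: none (0 points).
  x = 4: rhs = 19, matching y values: none (0 points).
  x = 5: rhs = 9, matching y values: 3, 20 (2 points).
  x = 6: rhs = 6, matching y values: 11, 12 (2 points).
  x = 7: rhs = 16, matching y values: 4, 19 (2 points).
  x = 8: rhs = 22, matching y values: none (0 points).
  x = 9: rhs = 7, matching y values: none (0 points).
  x = 10: rhs = 0, matching y values: 0 (1 points).
  x = 11: rhs = 7, matching y values: none (0 points).
  x = 12: rhs = 11, matching y values: none (0 points).
  x = 13: rhs = 18, matching y values: 8, 15 (2 points).
  x = 14: rhs = 11, matching y values: none (0 points).
  x = 15: rhs = 19, matching y values: none (0 points).
  x = 16: rhs = 2, matching y values: 5, 18 (2 points).
  x = 17: rhs = 12, matching y values: 9, 14 (2 points).
  x = 18: rhs = 9, matching y values: 3, 20 (2 points).
  x = 19: rhs = 22, matching y values: none (0 points).
  x = 20: rhs = 11, matching y values: none (0 points).
  x = 21: rhs = 5, matching y values: none (0 points).
  x = 22: rhs = 10, matching y values: none (0 points).
Total affine count: 21.
Full point count |E(F_23)| = 21 + 1 = 22.
Hasse bound: |22 − (23+1)| = |-2| = 2 ≤ 2√23 ≈ 9.5917 ✓.


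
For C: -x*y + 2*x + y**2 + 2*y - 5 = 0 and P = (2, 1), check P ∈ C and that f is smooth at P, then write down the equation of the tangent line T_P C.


Tangent line at P: x + 2*y - 4 = 0.

Step 1: f(2, 1) = 0, so P lies on C.
Step 2: partial derivatives
  f_x(x, y) = 2 - y, f_y(x, y) = -x + 2*y + 2.
  f_x(P) = 1, f_y(P) = 2 (gradient nonzero, so P is smooth).
Step 3: tangent line at P: 1·(x − 2) + 2·(y − 1) = 0.
Expanding: x + 2*y - 4 = 0.


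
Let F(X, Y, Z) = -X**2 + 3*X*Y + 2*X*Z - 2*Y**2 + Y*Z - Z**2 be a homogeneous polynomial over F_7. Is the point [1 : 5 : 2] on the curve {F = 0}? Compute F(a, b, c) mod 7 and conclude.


F(1,5,2) ≡ 2 (mod 7); P is NOT on the curve.

Evaluate F(1, 5, 2) term-by-term (mod 7).
  -X**2 ↦ -1·1·1·1 = -1
  3*X*Y ↦ 3·1·5·1 = 15
  2*X*Z ↦ 2·1·1·2 = 4
  -2*Y**2 ↦ -2·1·25·1 = -50
  Y*Z ↦ 1·1·5·2 = 10
  -Z**2 ↦ -1·1·1·4 = -4
Sum: F(1, 5, 2) = (-1) + (15) + (4) + (-50) + (10) + (-4) = -26.
Reducing mod 7: -26 ≡ 2 (mod 7).
Since F(a, b, c) ≡ 2 ≠ 0 (mod 7), P does NOT lie on the curve.


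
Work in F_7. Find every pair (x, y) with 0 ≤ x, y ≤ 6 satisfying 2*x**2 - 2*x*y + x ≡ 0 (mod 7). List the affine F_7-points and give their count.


Affine F_7-points: {(0, 0), (0, 1), (0, 2), (0, 3), (0, 4), (0, 5), (0, 6), (1, 5), (2, 6), (3, 0), (4, 1), (5, 2), (6, 3)}; count = 13.

For each of the 49 pairs (x, y) ∈ F_7², evaluate f(x, y) mod 7. Record the zeros.
  x = 0: [0↦0, 1↦0, 2↦0, 3↦0, 4↦0, 5↦0, 6↦0]  zeros at y ∈ {0, 1, 2, 3, 4, 5, 6}
  x = 1: [0↦3, 1↦1, 2↦6, 3↦4, 4↦2, 5↦0, 6↦5]  zeros at y ∈ {5}
  x = 2: [0↦3, 1↦6, 2↦2, 3↦5, 4↦1, 5↦4, 6↦0]  zeros at y ∈ {6}
  x = 3: [0↦0, 1↦1, 2↦2, 3↦3, 4↦4, 5↦5, 6↦6]  zeros at y ∈ {0}
  x = 4: [0↦1, 1↦0, 2↦6, 3↦5, 4↦4, 5↦3, 6↦2]  zeros at y ∈ {1}
  x = 5: [0↦6, 1↦3, 2↦0, 3↦4, 4↦1, 5↦5, 6↦2]  zeros at y ∈ {2}
  x = 6: [0↦1, 1↦3, 2↦5, 3↦0, 4↦2, 5↦4, 6↦6]  zeros at y ∈ {3}
Collecting zeros: affine points = {(0, 0), (0, 1), (0, 2), (0, 3), (0, 4), (0, 5), (0, 6), (1, 5), (2, 6), (3, 0), (4, 1), (5, 2), (6, 3)}.
Total count |C(F_7)_aff| = 13.


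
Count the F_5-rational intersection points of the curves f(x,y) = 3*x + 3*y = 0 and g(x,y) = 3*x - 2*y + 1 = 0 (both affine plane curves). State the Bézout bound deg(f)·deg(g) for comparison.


Common zeros: ∅; count = 0; Bézout bound = 1.

deg(f) = 1, deg(g) = 1, so Bézout bound = 1.
Scan x ∈ F_5. For each x, list the y ∈ F_5 with f(x, y) ≡ 0 and those with g(x, y) ≡ 0 (mod 5); the common zeros in that column are the intersection.
  x = 0: f ≡ 0 at y ∈ {0}; g ≡ 0 at y ∈ {3}; common: ∅.
  x = 1: f ≡ 0 at y ∈ {4}; g ≡ 0 at y ∈ {2}; common: ∅.
  x = 2: f ≡ 0 at y ∈ {3}; g ≡ 0 at y ∈ {1}; common: ∅.
  x = 3: f ≡ 0 at y ∈ {2}; g ≡ 0 at y ∈ {0}; common: ∅.
  x = 4: f ≡ 0 at y ∈ {1}; g ≡ 0 at y ∈ {4}; common: ∅.
Collecting: common zeros = ∅, so the count is 0.
Comparison with the Bézout bound: 0 ≤ 1 = deg(f)·deg(g), as expected for curves with no common component (the affine F_5-count falls short of the bound because intersections may lie at infinity, over extension fields, or carry multiplicity).


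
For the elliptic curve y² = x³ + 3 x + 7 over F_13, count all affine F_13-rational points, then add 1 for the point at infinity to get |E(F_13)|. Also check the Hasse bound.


Affine points = {(3, 2), (3, 11), (5, 2), (5, 11), (8, 6), (8, 7), (9, 3), (9, 10), (10, 6), (10, 7), (12, 4), (12, 9)}; affine count = 12; |E(F_13)| = 13.

Discriminant check: Δ ∝ 4a³ + 27b² = 4·3³ + 27·7² = 4·27 + 27·49 ≡ 1 (mod 13). Nonzero ⇒ E is nonsingular.
For each x ∈ F_13, compute rhs = x³ + 3·x + 7 mod 13, then count y ∈ F_13 with y² ≡ rhs.
  x = 0: rhs = 7, matching y values: none (0 points).
  x = 1: rhs = 11, matching y values: none (0 points).
  x = 2: rhs = 8, matching y values: none (0 points).
  x = 3: rhs = 4, matching y values: 2, 11 (2 points).
  x = 4: rhs = 5, matching y values: none (0 points).
  x = 5: rhs = 4, matching y values: 2, 11 (2 points).
  x = 6: rhs = 7, matching y values: none (0 points).
  x = 7: rhs = 7, matching y values: none (0 points).
  x = 8: rhs = 10, matching y values: 6, 7 (2 points).
  x = 9: rhs = 9, matching y values: 3, 10 (2 points).
  x = 10: rhs = 10, matching y values: 6, 7 (2 points).
  x = 11: rhs = 6, matching y values: none (0 points).
  x = 12: rhs = 3, matching y values: 4, 9 (2 points).
Total affine count: 12.
Full point count |E(F_13)| = 12 + 1 = 13.
Hasse bound: |13 − (13+1)| = |-1| = 1 ≤ 2√13 ≈ 7.2111 ✓.


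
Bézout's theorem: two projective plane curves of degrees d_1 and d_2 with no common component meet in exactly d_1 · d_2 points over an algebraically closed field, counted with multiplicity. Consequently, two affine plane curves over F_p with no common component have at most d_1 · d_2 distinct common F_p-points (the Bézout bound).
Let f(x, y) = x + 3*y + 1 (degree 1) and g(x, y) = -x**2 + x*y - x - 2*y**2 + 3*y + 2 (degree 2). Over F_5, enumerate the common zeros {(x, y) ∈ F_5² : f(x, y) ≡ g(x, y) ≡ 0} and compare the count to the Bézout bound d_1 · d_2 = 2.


Common zeros: ∅; count = 0; Bézout bound = 2.

deg(f) = 1, deg(g) = 2, so Bézout bound = 2.
Scan x ∈ F_5. For each x, list the y ∈ F_5 with f(x, y) ≡ 0 and those with g(x, y) ≡ 0 (mod 5); the common zeros in that column are the intersection.
  x = 0: f ≡ 0 at y ∈ {3}; g ≡ 0 at y ∈ {2}; common: ∅.
  x = 1: f ≡ 0 at y ∈ {1}; g ≡ 0 at y ∈ {0, 2}; common: ∅.
  x = 2: f ≡ 0 at y ∈ {4}; g ≡ 0 at y ∈ ∅; common: ∅.
  x = 3: f ≡ 0 at y ∈ {2}; g ≡ 0 at y ∈ {0, 3}; common: ∅.
  x = 4: f ≡ 0 at y ∈ {0}; g ≡ 0 at y ∈ {3}; common: ∅.
Collecting: common zeros = ∅, so the count is 0.
Comparison with the Bézout bound: 0 ≤ 2 = deg(f)·deg(g), as expected for curves with no common component (the affine F_5-count falls short of the bound because intersections may lie at infinity, over extension fields, or carry multiplicity).


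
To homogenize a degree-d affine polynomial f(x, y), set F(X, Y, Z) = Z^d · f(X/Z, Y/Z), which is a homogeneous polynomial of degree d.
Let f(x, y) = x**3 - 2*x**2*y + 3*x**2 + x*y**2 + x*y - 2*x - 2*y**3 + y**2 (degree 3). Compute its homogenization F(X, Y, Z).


F(X, Y, Z) = X**3 - 2*X**2*Y + 3*X**2*Z + X*Y**2 + X*Y*Z - 2*X*Z**2 - 2*Y**3 + Y**2*Z

deg(f) = 3.
Substitute x = X/Z, y = Y/Z into f, then multiply by Z^3.
  monomial 1·x^3·y^0 ↦ 1·X^3·Y^0·Z^0.
  monomial -2·x^2·y^1 ↦ -2·X^2·Y^1·Z^0.
  monomial 3·x^2·y^0 ↦ 3·X^2·Y^0·Z^1.
  monomial 1·x^1·y^2 ↦ 1·X^1·Y^2·Z^0.
  monomial 1·x^1·y^1 ↦ 1·X^1·Y^1·Z^1.
  monomial -2·x^1·y^0 ↦ -2·X^1·Y^0·Z^2.
  monomial -2·x^0·y^3 ↦ -2·X^0·Y^3·Z^0.
  monomial 1·x^0·y^2 ↦ 1·X^0·Y^2·Z^1.
Collecting: F(X, Y, Z) = X**3 - 2*X**2*Y + 3*X**2*Z + X*Y**2 + X*Y*Z - 2*X*Z**2 - 2*Y**3 + Y**2*Z.


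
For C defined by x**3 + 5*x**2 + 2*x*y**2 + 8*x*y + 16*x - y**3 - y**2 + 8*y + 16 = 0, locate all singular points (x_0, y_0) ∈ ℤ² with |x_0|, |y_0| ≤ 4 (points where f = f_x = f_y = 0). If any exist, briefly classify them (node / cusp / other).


Singular points: {(-2, -2)}; classification: node.

Compute partial derivatives:
  f_x = 3*x**2 + 10*x + 2*y**2 + 8*y + 16.
  f_y = 4*x*y + 8*x - 3*y**2 - 2*y + 8.
Scan x_0 ∈ {−4, ..., 4}. For each x_0, f_y(x_0, y) is a polynomial in y; find its integer roots y ∈ {−4, ..., 4}, then test f_x and f at those candidates.
  x = -4: f_y(-4, y) = -3*y**2 - 18*y - 24; vanishes at y ∈ {-4, -2}. (-4, -4): f_x = 24 ≠ 0; (-4, -2): f_x = 16 ≠ 0.
  x = -3: f_y(-3, y) = -3*y**2 - 14*y - 16; vanishes at y ∈ {-2}. (-3, -2): f_x = 5 ≠ 0.
  x = -2: f_y(-2, y) = -3*y**2 - 10*y - 8; vanishes at y ∈ {-2}. (-2, -2): f_x = 0, f = 0 — SINGULAR.
  x = -1: f_y(-1, y) = -3*y**2 - 6*y; vanishes at y ∈ {-2, 0}. (-1, -2): f_x = 1 ≠ 0; (-1, 0): f_x = 9 ≠ 0.
  x = 0: f_y(0, y) = -3*y**2 - 2*y + 8; vanishes at y ∈ {-2}. (0, -2): f_x = 8 ≠ 0.
  x = 1: f_y(1, y) = -3*y**2 + 2*y + 16; vanishes at y ∈ {-2}. (1, -2): f_x = 21 ≠ 0.
  x = 2: f_y(2, y) = -3*y**2 + 6*y + 24; vanishes at y ∈ {-2, 4}. (2, -2): f_x = 40 ≠ 0; (2, 4): f_x = 112 ≠ 0.
  x = 3: f_y(3, y) = -3*y**2 + 10*y + 32; vanishes at y ∈ {-2}. (3, -2): f_x = 65 ≠ 0.
  x = 4: f_y(4, y) = -3*y**2 + 14*y + 40; vanishes at y ∈ {-2}. (4, -2): f_x = 96 ≠ 0.
Only singular point on the grid: (-2, -2).
Classify: substitute x = -2 + u, y = -2 + v and expand: f = u**3 - u**2 + 2*u*v**2 - v**3 + v**2.
No constant or linear terms (consistent with a singular point). Quadratic part: -u**2 + v**2. Cubic part: u**3 + 2*u*v**2 - v**3.
The quadratic part v**2 - u**2 = (v − u)(v + u) splits into two distinct linear factors, so there are two distinct tangent lines y − -2 = ±(x − -2) — this is a node (ordinary double point).
Classification: node.


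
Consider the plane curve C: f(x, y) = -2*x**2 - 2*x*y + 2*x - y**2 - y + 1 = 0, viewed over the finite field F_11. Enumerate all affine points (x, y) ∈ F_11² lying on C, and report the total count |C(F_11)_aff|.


Affine F_11-points: {(0, 3), (0, 7), (3, 0), (3, 4), (4, 1), (5, 4), (5, 7), (7, 1), (7, 6), (9, 0), (9, 3), (10, 6)}; count = 12.

For each of the 121 pairs (x, y) ∈ F_11², evaluate f(x, y) mod 11. Record the zeros.
  x = 0: [0↦1, 1↦10, 2↦6, 3↦0, 4↦3, 5↦4, 6↦3, 7↦0, 8↦6, 9↦10, 10↦1]  zeros at y ∈ {3, 7}
  x = 1: [0↦1, 1↦8, 2↦2, 3↦5, 4↦6, 5↦5, 6↦2, 7↦8, 8↦1, 9↦3, 10↦3]  zeros at y ∈ ∅
  x = 2: [0↦8, 1↦2, 2↦5, 3↦6, 4↦5, 5↦2, 6↦8, 7↦1, 8↦3, 9↦3, 10↦1]  zeros at y ∈ ∅
  x = 3: [0↦0, 1↦3, 2↦4, 3↦3, 4↦0, 5↦6, 6↦10, 7↦1, 8↦1, 9↦10, 10↦6]  zeros at y ∈ {0, 4}
  x = 4: [0↦10, 1↦0, 2↦10, 3↦7, 4↦2, 5↦6, 6↦8, 7↦8, 8↦6, 9↦2, 10↦7]  zeros at y ∈ {1}
  x = 5: [0↦5, 1↦4, 2↦1, 3↦7, 4↦0, 5↦2, 6↦2, 7↦0, 8↦7, 9↦1, 10↦4]  zeros at y ∈ {4, 7}
  x = 6: [0↦7, 1↦4, 2↦10, 3↦3, 4↦5, 5↦5, 6↦3, 7↦10, 8↦4, 9↦7, 10↦8]  zeros at y ∈ ∅
  x = 7: [0↦5, 1↦0, 2↦4, 3↦6, 4↦6, 5↦4, 6↦0, 7↦5, 8↦8, 9↦9, 10↦8]  zeros at y ∈ {1, 6}
  x = 8: [0↦10, 1↦3, 2↦5, 3↦5, 4↦3, 5↦10, 6↦4, 7↦7, 8↦8, 9↦7, 10↦4]  zeros at y ∈ ∅
  x = 9: [0↦0, 1↦2, 2↦2, 3↦0, 4↦7, 5↦1, 6↦4, 7↦5, 8↦4, 9↦1, 10↦7]  zeros at y ∈ {0, 3}
  x = 10: [0↦8, 1↦8, 2↦6, 3↦2, 4↦7, 5↦10, 6↦0, 7↦10, 8↦7, 9↦2, 10↦6]  zeros at y ∈ {6}
Collecting zeros: affine points = {(0, 3), (0, 7), (3, 0), (3, 4), (4, 1), (5, 4), (5, 7), (7, 1), (7, 6), (9, 0), (9, 3), (10, 6)}.
Total count |C(F_11)_aff| = 12.


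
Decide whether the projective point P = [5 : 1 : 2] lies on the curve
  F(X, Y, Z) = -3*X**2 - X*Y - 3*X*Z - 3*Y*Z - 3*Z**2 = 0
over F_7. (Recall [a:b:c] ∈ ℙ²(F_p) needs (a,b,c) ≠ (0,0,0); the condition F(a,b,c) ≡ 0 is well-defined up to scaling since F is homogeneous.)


F(5,1,2) ≡ 5 (mod 7); P is NOT on the curve.

Evaluate F(5, 1, 2) term-by-term (mod 7).
  -3*X**2 ↦ -3·25·1·1 = -75
  -X*Y ↦ -1·5·1·1 = -5
  -3*X*Z ↦ -3·5·1·2 = -30
  -3*Y*Z ↦ -3·1·1·2 = -6
  -3*Z**2 ↦ -3·1·1·4 = -12
Sum: F(5, 1, 2) = (-75) + (-5) + (-30) + (-6) + (-12) = -128.
Reducing mod 7: -128 ≡ 5 (mod 7).
Since F(a, b, c) ≡ 5 ≠ 0 (mod 7), P does NOT lie on the curve.


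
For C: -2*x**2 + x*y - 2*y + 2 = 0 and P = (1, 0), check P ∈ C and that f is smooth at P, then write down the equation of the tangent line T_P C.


Tangent line at P: -4*x - y + 4 = 0.

Step 1: f(1, 0) = 0, so P lies on C.
Step 2: partial derivatives
  f_x(x, y) = -4*x + y, f_y(x, y) = x - 2.
  f_x(P) = -4, f_y(P) = -1 (gradient nonzero, so P is smooth).
Step 3: tangent line at P: -4·(x − 1) + -1·(y − 0) = 0.
Expanding: -4*x - y + 4 = 0.


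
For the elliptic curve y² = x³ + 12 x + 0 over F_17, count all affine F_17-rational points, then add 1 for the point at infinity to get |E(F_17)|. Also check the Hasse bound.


Affine points = {(0, 0), (1, 8), (1, 9), (2, 7), (2, 10), (5, 7), (5, 10), (6, 4), (6, 13), (7, 6), (7, 11), (8, 8), (8, 9), (9, 2), (9, 15), (10, 7), (10, 10), (11, 1), (11, 16), (12, 6), (12, 11), (15, 6), (15, 11), (16, 2), (16, 15)}; affine count = 25; |E(F_17)| = 26.

Discriminant check: Δ ∝ 4a³ + 27b² = 4·12³ + 27·0² = 4·1728 + 27·0 ≡ 10 (mod 17). Nonzero ⇒ E is nonsingular.
For each x ∈ F_17, compute rhs = x³ + 12·x + 0 mod 17, then count y ∈ F_17 with y² ≡ rhs.
  x = 0: rhs = 0, matching y values: 0 (1 points).
  x = 1: rhs = 13, matching y values: 8, 9 (2 points).
  x = 2: rhs = 15, matching y values: 7, 10 (2 points).
  x = 3: rhs = 12, matching y values: none (0 points).
  x = 4: rhs = 10, matching y values: none (0 points).
  x = 5: rhs = 15, matching y values: 7, 10 (2 points).
  x = 6: rhs = 16, matching y values: 4, 13 (2 points).
  x = 7: rhs = 2, matching y values: 6, 11 (2 points).
  x = 8: rhs = 13, matching y values: 8, 9 (2 points).
  x = 9: rhs = 4, matching y values: 2, 15 (2 points).
  x = 10: rhs = 15, matching y values: 7, 10 (2 points).
  x = 11: rhs = 1, matching y values: 1, 16 (2 points).
  x = 12: rhs = 2, matching y values: 6, 11 (2 points).
  x = 13: rhs = 7, matching y values: none (0 points).
  x = 14: rhs = 5, matching y values: none (0 points).
  x = 15: rhs = 2, matching y values: 6, 11 (2 points).
  x = 16: rhs = 4, matching y values: 2, 15 (2 points).
Total affine count: 25.
Full point count |E(F_17)| = 25 + 1 = 26.
Hasse bound: |26 − (17+1)| = |8| = 8 ≤ 2√17 ≈ 8.2462 ✓.


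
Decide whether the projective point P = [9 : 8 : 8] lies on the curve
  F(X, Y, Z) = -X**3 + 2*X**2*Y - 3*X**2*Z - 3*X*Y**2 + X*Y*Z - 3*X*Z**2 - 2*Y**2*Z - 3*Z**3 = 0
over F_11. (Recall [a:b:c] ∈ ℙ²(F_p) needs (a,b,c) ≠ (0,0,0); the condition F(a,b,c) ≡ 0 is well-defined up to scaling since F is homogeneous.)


F(9,8,8) ≡ 3 (mod 11); P is NOT on the curve.

Evaluate F(9, 8, 8) term-by-term (mod 11).
  -X**3 ↦ -1·729·1·1 = -729
  2*X**2*Y ↦ 2·81·8·1 = 1296
  -3*X**2*Z ↦ -3·81·1·8 = -1944
  -3*X*Y**2 ↦ -3·9·64·1 = -1728
  X*Y*Z ↦ 1·9·8·8 = 576
  -3*X*Z**2 ↦ -3·9·1·64 = -1728
  -2*Y**2*Z ↦ -2·1·64·8 = -1024
  -3*Z**3 ↦ -3·1·1·512 = -1536
Sum: F(9, 8, 8) = (-729) + (1296) + (-1944) + (-1728) + (576) + (-1728) + (-1024) + (-1536) = -6817.
Reducing mod 11: -6817 ≡ 3 (mod 11).
Since F(a, b, c) ≡ 3 ≠ 0 (mod 11), P does NOT lie on the curve.


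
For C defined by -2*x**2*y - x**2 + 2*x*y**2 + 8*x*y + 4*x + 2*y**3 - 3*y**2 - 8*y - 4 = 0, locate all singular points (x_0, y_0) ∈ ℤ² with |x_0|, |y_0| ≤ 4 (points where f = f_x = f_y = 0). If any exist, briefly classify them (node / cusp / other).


Singular points: {(2, 0)}; classification: node.

Compute partial derivatives:
  f_x = -4*x*y - 2*x + 2*y**2 + 8*y + 4.
  f_y = -2*x**2 + 4*x*y + 8*x + 6*y**2 - 6*y - 8.
Scan x_0 ∈ {−4, ..., 4}. For each x_0, f_y(x_0, y) is a polynomial in y; find its integer roots y ∈ {−4, ..., 4}, then test f_x and f at those candidates.
  x = -4: f_y(-4, y) = 6*y**2 - 22*y - 72; no integer root y with |y| ≤ 4.
  x = -3: f_y(-3, y) = 6*y**2 - 18*y - 50; no integer root y with |y| ≤ 4.
  x = -2: f_y(-2, y) = 6*y**2 - 14*y - 32; no integer root y with |y| ≤ 4.
  x = -1: f_y(-1, y) = 6*y**2 - 10*y - 18; no integer root y with |y| ≤ 4.
  x = 0: f_y(0, y) = 6*y**2 - 6*y - 8; no integer root y with |y| ≤ 4.
  x = 1: f_y(1, y) = 6*y**2 - 2*y - 2; no integer root y with |y| ≤ 4.
  x = 2: f_y(2, y) = 6*y**2 + 2*y; vanishes at y ∈ {0}. (2, 0): f_x = 0, f = 0 — SINGULAR.
  x = 3: f_y(3, y) = 6*y**2 + 6*y - 2; no integer root y with |y| ≤ 4.
  x = 4: f_y(4, y) = 6*y**2 + 10*y - 8; no integer root y with |y| ≤ 4.
Only singular point on the grid: (2, 0).
Classify: substitute x = 2 + u, y = 0 + v and expand: f = -2*u**2*v - u**2 + 2*u*v**2 + 2*v**3 + v**2.
No constant or linear terms (consistent with a singular point). Quadratic part: -u**2 + v**2. Cubic part: -2*u**2*v + 2*u*v**2 + 2*v**3.
The quadratic part v**2 - u**2 = (v − u)(v + u) splits into two distinct linear factors, so there are two distinct tangent lines y − 0 = ±(x − 2) — this is a node (ordinary double point).
Classification: node.


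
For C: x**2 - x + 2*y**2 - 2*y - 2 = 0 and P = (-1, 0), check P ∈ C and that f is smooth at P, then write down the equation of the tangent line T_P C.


Tangent line at P: -3*x - 2*y - 3 = 0.

Step 1: f(-1, 0) = 0, so P lies on C.
Step 2: partial derivatives
  f_x(x, y) = 2*x - 1, f_y(x, y) = 4*y - 2.
  f_x(P) = -3, f_y(P) = -2 (gradient nonzero, so P is smooth).
Step 3: tangent line at P: -3·(x − -1) + -2·(y − 0) = 0.
Expanding: -3*x - 2*y - 3 = 0.


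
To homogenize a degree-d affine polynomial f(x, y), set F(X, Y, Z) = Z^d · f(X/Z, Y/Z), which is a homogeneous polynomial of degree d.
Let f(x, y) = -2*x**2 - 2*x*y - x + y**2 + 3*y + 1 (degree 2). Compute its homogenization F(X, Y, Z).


F(X, Y, Z) = -2*X**2 - 2*X*Y - X*Z + Y**2 + 3*Y*Z + Z**2

deg(f) = 2.
Substitute x = X/Z, y = Y/Z into f, then multiply by Z^2.
  monomial -2·x^2·y^0 ↦ -2·X^2·Y^0·Z^0.
  monomial -2·x^1·y^1 ↦ -2·X^1·Y^1·Z^0.
  monomial -1·x^1·y^0 ↦ -1·X^1·Y^0·Z^1.
  monomial 1·x^0·y^2 ↦ 1·X^0·Y^2·Z^0.
  monomial 3·x^0·y^1 ↦ 3·X^0·Y^1·Z^1.
  monomial 1·x^0·y^0 ↦ 1·X^0·Y^0·Z^2.
Collecting: F(X, Y, Z) = -2*X**2 - 2*X*Y - X*Z + Y**2 + 3*Y*Z + Z**2.


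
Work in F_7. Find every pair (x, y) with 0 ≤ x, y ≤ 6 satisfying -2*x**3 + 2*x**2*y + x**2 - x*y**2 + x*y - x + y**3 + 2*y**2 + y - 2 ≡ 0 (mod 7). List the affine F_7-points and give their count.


Affine F_7-points: {(0, 4), (2, 2), (2, 6), (3, 1), (5, 5)}; count = 5.

For each of the 49 pairs (x, y) ∈ F_7², evaluate f(x, y) mod 7. Record the zeros.
  x = 0: [0↦5, 1↦2, 2↦2, 3↦4, 4↦0, 5↦3, 6↦5]  zeros at y ∈ {4}
  x = 1: [0↦3, 1↦2, 2↦2, 3↦2, 4↦1, 5↦5, 6↦6]  zeros at y ∈ ∅
  x = 2: [0↦5, 1↦3, 2↦0, 3↦2, 4↦1, 5↦3, 6↦0]  zeros at y ∈ {2, 6}
  x = 3: [0↦6, 1↦0, 2↦5, 3↦6, 4↦2, 5↦6, 6↦3]  zeros at y ∈ {1}
  x = 4: [0↦1, 1↦2, 2↦5, 3↦2, 4↦6, 5↦2, 6↦3]  zeros at y ∈ ∅
  x = 5: [0↦6, 1↦4, 2↦2, 3↦6, 4↦1, 5↦0, 6↦2]  zeros at y ∈ {5}
  x = 6: [0↦2, 1↦1, 2↦5, 3↦6, 4↦3, 5↦2, 6↦2]  zeros at y ∈ ∅
Collecting zeros: affine points = {(0, 4), (2, 2), (2, 6), (3, 1), (5, 5)}.
Total count |C(F_7)_aff| = 5.


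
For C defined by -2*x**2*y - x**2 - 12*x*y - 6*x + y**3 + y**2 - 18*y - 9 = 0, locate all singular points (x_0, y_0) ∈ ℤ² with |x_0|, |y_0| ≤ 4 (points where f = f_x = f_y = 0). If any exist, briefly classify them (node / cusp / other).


Singular points: {(-3, 0)}; classification: node.

Compute partial derivatives:
  f_x = -4*x*y - 2*x - 12*y - 6.
  f_y = -2*x**2 - 12*x + 3*y**2 + 2*y - 18.
Scan x_0 ∈ {−4, ..., 4}. For each x_0, f_y(x_0, y) is a polynomial in y; find its integer roots y ∈ {−4, ..., 4}, then test f_x and f at those candidates.
  x = -4: f_y(-4, y) = 3*y**2 + 2*y - 2; no integer root y with |y| ≤ 4.
  x = -3: f_y(-3, y) = 3*y**2 + 2*y; vanishes at y ∈ {0}. (-3, 0): f_x = 0, f = 0 — SINGULAR.
  x = -2: f_y(-2, y) = 3*y**2 + 2*y - 2; no integer root y with |y| ≤ 4.
  x = -1: f_y(-1, y) = 3*y**2 + 2*y - 8; vanishes at y ∈ {-2}. (-1, -2): f_x = 12 ≠ 0.
  x = 0: f_y(0, y) = 3*y**2 + 2*y - 18; no integer root y with |y| ≤ 4.
  x = 1: f_y(1, y) = 3*y**2 + 2*y - 32; no integer root y with |y| ≤ 4.
  x = 2: f_y(2, y) = 3*y**2 + 2*y - 50; no integer root y with |y| ≤ 4.
  x = 3: f_y(3, y) = 3*y**2 + 2*y - 72; no integer root y with |y| ≤ 4.
  x = 4: f_y(4, y) = 3*y**2 + 2*y - 98; no integer root y with |y| ≤ 4.
Only singular point on the grid: (-3, 0).
Classify: substitute x = -3 + u, y = 0 + v and expand: f = -2*u**2*v - u**2 + v**3 + v**2.
No constant or linear terms (consistent with a singular point). Quadratic part: -u**2 + v**2. Cubic part: -2*u**2*v + v**3.
The quadratic part v**2 - u**2 = (v − u)(v + u) splits into two distinct linear factors, so there are two distinct tangent lines y − 0 = ±(x − -3) — this is a node (ordinary double point).
Classification: node.


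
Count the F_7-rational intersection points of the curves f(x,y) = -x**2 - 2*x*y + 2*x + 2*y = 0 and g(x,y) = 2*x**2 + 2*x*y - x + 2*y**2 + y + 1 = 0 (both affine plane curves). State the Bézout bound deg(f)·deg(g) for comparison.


Common zeros: {(2, 0), (6, 6)}; count = 2; Bézout bound = 4.

deg(f) = 2, deg(g) = 2, so Bézout bound = 4.
Scan x ∈ F_7. For each x, list the y ∈ F_7 with f(x, y) ≡ 0 and those with g(x, y) ≡ 0 (mod 7); the common zeros in that column are the intersection.
  x = 0: f ≡ 0 at y ∈ {0}; g ≡ 0 at y ∈ {5}; common: ∅.
  x = 1: f ≡ 0 at y ∈ ∅; g ≡ 0 at y ∈ {1}; common: ∅.
  x = 2: f ≡ 0 at y ∈ {0}; g ≡ 0 at y ∈ {0, 1}; common: {0}.
  x = 3: f ≡ 0 at y ∈ {1}; g ≡ 0 at y ∈ ∅; common: ∅.
  x = 4: f ≡ 0 at y ∈ {1}; g ≡ 0 at y ∈ ∅; common: ∅.
  x = 5: f ≡ 0 at y ∈ {6}; g ≡ 0 at y ∈ ∅; common: ∅.
  x = 6: f ≡ 0 at y ∈ {6}; g ≡ 0 at y ∈ {5, 6}; common: {6}.
Collecting: common zeros = {(2, 0), (6, 6)}, so the count is 2.
Comparison with the Bézout bound: 2 ≤ 4 = deg(f)·deg(g), as expected for curves with no common component (the affine F_7-count falls short of the bound because intersections may lie at infinity, over extension fields, or carry multiplicity).
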